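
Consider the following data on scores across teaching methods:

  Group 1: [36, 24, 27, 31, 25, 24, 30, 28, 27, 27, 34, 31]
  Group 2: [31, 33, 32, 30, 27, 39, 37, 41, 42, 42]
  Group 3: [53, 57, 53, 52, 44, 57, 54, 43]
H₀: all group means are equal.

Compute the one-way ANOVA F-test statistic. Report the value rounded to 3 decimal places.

Group means [28.67, 35.40, 51.62], grand mean 37.033
SSB = Σnᵢ(x̄ᵢ−x̄)² = 2570.025; SSW = ΣΣ(x−x̄ᵢ)² = 630.942
MSB = 2570.025/2 = 1285.0125; MSW = 630.942/27 = 23.3682
F = MSB/MSW = 54.9898
df = (2, 27)

test statistic = 54.990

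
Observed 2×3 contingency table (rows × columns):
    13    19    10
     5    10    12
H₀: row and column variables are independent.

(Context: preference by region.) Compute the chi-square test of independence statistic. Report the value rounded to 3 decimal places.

test statistic = 3.432

Row totals [42, 27], col totals [18, 29, 22], n=69
χ² = (13−10.96)²/10.96 + (19−17.65)²/17.65 + (10−13.39)²/13.39 + (5−7.04)²/7.04 + (10−11.35)²/11.35 + (12−8.61)²/8.61 = 3.4318
df = 2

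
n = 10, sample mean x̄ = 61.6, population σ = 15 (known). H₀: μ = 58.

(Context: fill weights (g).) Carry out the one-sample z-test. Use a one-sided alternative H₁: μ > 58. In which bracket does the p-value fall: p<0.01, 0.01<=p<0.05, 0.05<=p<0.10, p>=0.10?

p-value bracket: p>=0.10

SE = σ/√n = 15/√10 = 4.7434
z = (x̄−μ₀)/SE = (61.6−58)/4.7434 = 0.7589
p-value (one-sided, H₁ greater) = 0.22394
→ bracket: p>=0.10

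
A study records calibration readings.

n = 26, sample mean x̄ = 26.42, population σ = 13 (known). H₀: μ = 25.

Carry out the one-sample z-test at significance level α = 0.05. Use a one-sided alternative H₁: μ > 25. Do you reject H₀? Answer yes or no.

SE = σ/√n = 13/√26 = 2.5495
z = (x̄−μ₀)/SE = (26.42−25)/2.5495 = 0.5570
p-value (one-sided, H₁ greater) = 0.28877
At α=0.05: p ≥ α → fail to reject H₀

reject H₀: no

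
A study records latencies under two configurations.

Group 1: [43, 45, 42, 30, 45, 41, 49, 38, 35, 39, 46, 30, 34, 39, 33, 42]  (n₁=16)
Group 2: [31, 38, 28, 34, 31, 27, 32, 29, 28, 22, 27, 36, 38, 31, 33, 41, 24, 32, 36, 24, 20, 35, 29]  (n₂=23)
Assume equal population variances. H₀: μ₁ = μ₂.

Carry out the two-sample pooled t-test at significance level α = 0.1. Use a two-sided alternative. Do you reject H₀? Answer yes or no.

x̄₁=39.438, s₁=5.750, n₁=16
x̄₂=30.696, s₂=5.372, n₂=23
s_p² = [15·5.750² + 22·5.372²]/37 = 30.5624
SE = √(s_p²·(1/16+1/23)) = 1.7997
t = (39.438−30.696)/1.7997 = 4.8574
df = 37
p-value (two-sided) = 0.00002
At α=0.1: p < α → reject H₀

reject H₀: yes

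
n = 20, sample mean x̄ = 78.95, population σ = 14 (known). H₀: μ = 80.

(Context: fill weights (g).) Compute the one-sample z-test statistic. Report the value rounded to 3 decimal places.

SE = σ/√n = 14/√20 = 3.1305
z = (x̄−μ₀)/SE = (78.95−80)/3.1305 = -0.3354

test statistic = -0.335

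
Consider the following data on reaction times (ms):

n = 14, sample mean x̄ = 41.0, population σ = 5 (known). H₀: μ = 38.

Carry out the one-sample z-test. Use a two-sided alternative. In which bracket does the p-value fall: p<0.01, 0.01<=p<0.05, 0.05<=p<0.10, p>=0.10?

p-value bracket: 0.01<=p<0.05

SE = σ/√n = 5/√14 = 1.3363
z = (x̄−μ₀)/SE = (41.0−38)/1.3363 = 2.2450
p-value (two-sided) = 0.02477
→ bracket: 0.01<=p<0.05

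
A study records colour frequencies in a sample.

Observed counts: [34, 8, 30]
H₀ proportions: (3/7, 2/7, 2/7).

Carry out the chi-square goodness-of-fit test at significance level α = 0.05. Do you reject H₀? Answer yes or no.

n = 72; E_i = n·p_i = [30.86, 20.57, 20.57]
χ² = (34−30.86)²/30.86 + (8−20.57)²/20.57 + (30−20.57)²/20.57 = 12.3241
df = 2
p-value (upper-tail) = 0.00211
At α=0.05: p < α → reject H₀

reject H₀: yes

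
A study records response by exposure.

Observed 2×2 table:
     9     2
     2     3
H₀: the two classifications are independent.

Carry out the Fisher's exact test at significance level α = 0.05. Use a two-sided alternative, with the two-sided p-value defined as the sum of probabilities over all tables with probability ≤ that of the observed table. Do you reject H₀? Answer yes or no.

reject H₀: no

Margins: r₁=11, r₂=5, c₁=11, c₂=5, n=16
p_obs = C(11,9)·C(5,2)/C(16,11); sum pmf over tables with pmf ≤ p_obs
p-value (two-sided) = 0.24451
At α=0.05: p ≥ α → fail to reject H₀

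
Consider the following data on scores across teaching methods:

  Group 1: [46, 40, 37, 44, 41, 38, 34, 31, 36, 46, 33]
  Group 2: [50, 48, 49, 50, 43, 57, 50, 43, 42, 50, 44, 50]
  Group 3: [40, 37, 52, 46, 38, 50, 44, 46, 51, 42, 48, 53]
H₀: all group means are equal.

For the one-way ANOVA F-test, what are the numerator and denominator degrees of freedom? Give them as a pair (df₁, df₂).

k = 3 groups, N = 35 total
df = (k−1, N−k) = (3−1, 35−3) = (2, 32)

degrees of freedom = [2, 32]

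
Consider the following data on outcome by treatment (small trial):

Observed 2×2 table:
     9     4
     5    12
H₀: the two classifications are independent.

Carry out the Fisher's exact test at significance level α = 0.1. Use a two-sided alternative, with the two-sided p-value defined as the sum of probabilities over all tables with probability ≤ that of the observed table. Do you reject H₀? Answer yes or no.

Margins: r₁=13, r₂=17, c₁=14, c₂=16, n=30
p_obs = C(13,9)·C(17,5)/C(30,14); sum pmf over tables with pmf ≤ p_obs
p-value (two-sided) = 0.06336
At α=0.1: p < α → reject H₀

reject H₀: yes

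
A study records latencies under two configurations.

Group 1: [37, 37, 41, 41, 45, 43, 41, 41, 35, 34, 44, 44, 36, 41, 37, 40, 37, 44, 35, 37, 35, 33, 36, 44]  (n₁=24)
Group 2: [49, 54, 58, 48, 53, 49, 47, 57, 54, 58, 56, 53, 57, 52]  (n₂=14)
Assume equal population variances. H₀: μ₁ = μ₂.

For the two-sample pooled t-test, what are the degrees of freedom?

degrees of freedom = 36

df = n₁ + n₂ − 2 = 24 + 14 − 2 = 36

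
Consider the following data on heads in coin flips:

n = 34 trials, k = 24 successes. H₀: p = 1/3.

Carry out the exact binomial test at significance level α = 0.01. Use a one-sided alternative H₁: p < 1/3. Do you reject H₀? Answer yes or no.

Exact binomial: n=34, k=24, p₀=1/3=0.3333
P(X≤24) from Σ C(n,i)·p₀^i·(1−p₀)^(n−i)
p-value (one-sided, H₁ less) = 1.00000
At α=0.01: p ≥ α → fail to reject H₀

reject H₀: no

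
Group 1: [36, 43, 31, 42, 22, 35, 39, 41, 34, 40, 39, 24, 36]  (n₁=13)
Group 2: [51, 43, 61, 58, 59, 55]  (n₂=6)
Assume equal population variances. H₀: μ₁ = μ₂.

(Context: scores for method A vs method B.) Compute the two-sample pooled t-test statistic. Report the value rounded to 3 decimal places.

test statistic = -5.860

x̄₁=35.538, s₁=6.527, n₁=13
x̄₂=54.500, s₂=6.626, n₂=6
s_p² = [12·6.527² + 5·6.626²]/17 = 42.9842
SE = √(s_p²·(1/13+1/6)) = 3.2358
t = (35.538−54.500)/3.2358 = -5.8599
df = 17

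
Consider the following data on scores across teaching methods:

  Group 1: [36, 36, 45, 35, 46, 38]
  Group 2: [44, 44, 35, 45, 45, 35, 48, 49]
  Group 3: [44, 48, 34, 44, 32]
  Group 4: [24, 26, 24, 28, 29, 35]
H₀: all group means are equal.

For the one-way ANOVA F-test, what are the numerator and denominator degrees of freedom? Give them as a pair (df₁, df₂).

k = 4 groups, N = 25 total
df = (k−1, N−k) = (4−1, 25−4) = (3, 21)

degrees of freedom = [3, 21]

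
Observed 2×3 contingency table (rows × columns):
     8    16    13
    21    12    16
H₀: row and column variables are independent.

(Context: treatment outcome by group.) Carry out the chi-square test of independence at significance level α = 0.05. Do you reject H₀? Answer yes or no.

reject H₀: no

Row totals [37, 49], col totals [29, 28, 29], n=86
χ² = (8−12.48)²/12.48 + (16−12.05)²/12.05 + (13−12.48)²/12.48 + (21−16.52)²/16.52 + (12−15.95)²/15.95 + (16−16.52)²/16.52 = 5.1349
df = 2
p-value (upper-tail) = 0.07673
At α=0.05: p ≥ α → fail to reject H₀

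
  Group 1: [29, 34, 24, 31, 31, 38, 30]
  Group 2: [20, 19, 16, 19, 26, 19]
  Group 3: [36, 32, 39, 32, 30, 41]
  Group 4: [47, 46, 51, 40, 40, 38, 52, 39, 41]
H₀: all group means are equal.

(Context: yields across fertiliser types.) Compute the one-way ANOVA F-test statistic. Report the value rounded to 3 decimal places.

Group means [31.00, 19.83, 35.00, 43.78], grand mean 33.571
SSB = Σnᵢ(x̄ᵢ−x̄)² = 2128.468; SSW = ΣΣ(x−x̄ᵢ)² = 490.389
MSB = 2128.468/3 = 709.4894; MSW = 490.389/24 = 20.4329
F = MSB/MSW = 34.7229
df = (3, 24)

test statistic = 34.723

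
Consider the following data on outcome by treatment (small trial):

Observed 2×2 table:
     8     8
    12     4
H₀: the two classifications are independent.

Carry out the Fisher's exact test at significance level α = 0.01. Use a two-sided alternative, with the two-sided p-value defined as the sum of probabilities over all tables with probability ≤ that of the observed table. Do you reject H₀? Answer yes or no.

reject H₀: no

Margins: r₁=16, r₂=16, c₁=20, c₂=12, n=32
p_obs = C(16,8)·C(16,12)/C(32,20); sum pmf over tables with pmf ≤ p_obs
p-value (two-sided) = 0.27337
At α=0.01: p ≥ α → fail to reject H₀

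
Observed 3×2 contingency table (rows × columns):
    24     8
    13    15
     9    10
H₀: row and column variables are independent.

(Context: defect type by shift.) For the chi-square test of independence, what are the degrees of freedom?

df = (r−1)(c−1) = (3−1)·(2−1) = 2

degrees of freedom = 2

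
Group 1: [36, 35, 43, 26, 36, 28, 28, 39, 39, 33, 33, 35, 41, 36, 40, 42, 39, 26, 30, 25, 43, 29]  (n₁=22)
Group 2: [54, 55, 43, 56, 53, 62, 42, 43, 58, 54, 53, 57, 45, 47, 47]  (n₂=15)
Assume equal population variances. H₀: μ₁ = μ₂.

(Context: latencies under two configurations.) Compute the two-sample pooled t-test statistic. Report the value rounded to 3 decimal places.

test statistic = -8.264

x̄₁=34.636, s₁=5.835, n₁=22
x̄₂=51.267, s₂=6.262, n₂=15
s_p² = [21·5.835² + 14·6.262²]/35 = 36.1150
SE = √(s_p²·(1/22+1/15)) = 2.0123
t = (34.636−51.267)/2.0123 = -8.2644
df = 35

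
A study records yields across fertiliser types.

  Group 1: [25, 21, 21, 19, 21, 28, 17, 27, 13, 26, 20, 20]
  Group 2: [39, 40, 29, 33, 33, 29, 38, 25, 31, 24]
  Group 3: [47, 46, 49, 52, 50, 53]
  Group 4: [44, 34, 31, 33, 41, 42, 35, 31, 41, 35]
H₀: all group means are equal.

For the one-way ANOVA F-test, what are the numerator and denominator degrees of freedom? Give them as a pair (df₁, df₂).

degrees of freedom = [3, 34]

k = 4 groups, N = 38 total
df = (k−1, N−k) = (4−1, 38−4) = (3, 34)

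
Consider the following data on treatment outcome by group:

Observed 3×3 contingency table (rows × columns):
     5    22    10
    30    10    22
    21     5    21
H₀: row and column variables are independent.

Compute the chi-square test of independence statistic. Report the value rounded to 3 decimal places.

Row totals [37, 62, 47], col totals [56, 37, 53], n=146
χ² = (5−14.19)²/14.19 + (22−9.38)²/9.38 + (10−13.43)²/13.43 + (30−23.78)²/23.78 + (10−15.71)²/15.71 + (22−22.51)²/22.51 + (21−18.03)²/18.03 + (5−11.91)²/11.91 + (21−17.06)²/17.06 = 32.9477
df = 4

test statistic = 32.948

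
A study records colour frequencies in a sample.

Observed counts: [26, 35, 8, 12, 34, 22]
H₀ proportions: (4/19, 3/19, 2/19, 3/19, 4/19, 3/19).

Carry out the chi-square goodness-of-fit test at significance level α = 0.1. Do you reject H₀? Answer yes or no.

reject H₀: yes

n = 137; E_i = n·p_i = [28.84, 21.63, 14.42, 21.63, 28.84, 21.63]
χ² = (26−28.84)²/28.84 + (35−21.63)²/21.63 + (8−14.42)²/14.42 + (12−21.63)²/21.63 + (34−28.84)²/28.84 + (22−21.63)²/21.63 = 16.6180
df = 5
p-value (upper-tail) = 0.00528
At α=0.1: p < α → reject H₀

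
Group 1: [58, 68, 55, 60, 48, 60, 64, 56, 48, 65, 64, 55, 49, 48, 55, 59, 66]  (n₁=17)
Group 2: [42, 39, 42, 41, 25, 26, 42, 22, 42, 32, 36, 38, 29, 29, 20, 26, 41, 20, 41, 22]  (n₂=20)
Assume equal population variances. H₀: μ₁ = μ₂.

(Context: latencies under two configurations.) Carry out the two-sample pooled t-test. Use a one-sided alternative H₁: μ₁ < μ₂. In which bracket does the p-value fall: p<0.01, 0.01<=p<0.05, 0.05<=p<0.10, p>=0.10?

x̄₁=57.529, s₁=6.625, n₁=17
x̄₂=32.750, s₂=8.460, n₂=20
s_p² = [16·6.625² + 19·8.460²]/35 = 58.9139
SE = √(s_p²·(1/17+1/20)) = 2.5320
t = (57.529−32.750)/2.5320 = 9.7864
df = 35
p-value (one-sided, H₁ less) = 1.00000
→ bracket: p>=0.10

p-value bracket: p>=0.10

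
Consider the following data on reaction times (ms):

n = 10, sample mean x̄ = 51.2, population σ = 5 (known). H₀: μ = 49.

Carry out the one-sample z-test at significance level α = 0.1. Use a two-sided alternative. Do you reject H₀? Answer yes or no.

reject H₀: no

SE = σ/√n = 5/√10 = 1.5811
z = (x̄−μ₀)/SE = (51.2−49)/1.5811 = 1.3914
p-value (two-sided) = 0.16410
At α=0.1: p ≥ α → fail to reject H₀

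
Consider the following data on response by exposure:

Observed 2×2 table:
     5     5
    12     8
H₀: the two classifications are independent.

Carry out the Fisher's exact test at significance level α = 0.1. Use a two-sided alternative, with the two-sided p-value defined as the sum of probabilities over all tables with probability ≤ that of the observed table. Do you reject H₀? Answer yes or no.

reject H₀: no

Margins: r₁=10, r₂=20, c₁=17, c₂=13, n=30
p_obs = C(10,5)·C(20,12)/C(30,17); sum pmf over tables with pmf ≤ p_obs
p-value (two-sided) = 0.70548
At α=0.1: p ≥ α → fail to reject H₀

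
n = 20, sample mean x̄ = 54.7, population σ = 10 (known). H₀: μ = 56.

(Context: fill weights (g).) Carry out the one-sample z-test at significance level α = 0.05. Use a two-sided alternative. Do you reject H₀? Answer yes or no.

reject H₀: no

SE = σ/√n = 10/√20 = 2.2361
z = (x̄−μ₀)/SE = (54.7−56)/2.2361 = -0.5814
p-value (two-sided) = 0.56099
At α=0.05: p ≥ α → fail to reject H₀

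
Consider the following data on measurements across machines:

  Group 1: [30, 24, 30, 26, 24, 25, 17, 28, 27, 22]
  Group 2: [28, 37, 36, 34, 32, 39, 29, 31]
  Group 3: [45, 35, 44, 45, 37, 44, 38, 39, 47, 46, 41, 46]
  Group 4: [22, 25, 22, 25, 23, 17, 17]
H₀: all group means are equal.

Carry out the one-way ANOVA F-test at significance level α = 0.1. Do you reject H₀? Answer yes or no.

reject H₀: yes

Group means [25.30, 33.25, 42.25, 21.57], grand mean 31.811
SSB = Σnᵢ(x̄ᵢ−x̄)² = 2482.111; SSW = ΣΣ(x−x̄ᵢ)² = 495.564
MSB = 2482.111/3 = 827.3705; MSW = 495.564/33 = 15.0171
F = MSB/MSW = 55.0952
df = (3, 33)
p-value (upper-tail) = 0.00000
At α=0.1: p < α → reject H₀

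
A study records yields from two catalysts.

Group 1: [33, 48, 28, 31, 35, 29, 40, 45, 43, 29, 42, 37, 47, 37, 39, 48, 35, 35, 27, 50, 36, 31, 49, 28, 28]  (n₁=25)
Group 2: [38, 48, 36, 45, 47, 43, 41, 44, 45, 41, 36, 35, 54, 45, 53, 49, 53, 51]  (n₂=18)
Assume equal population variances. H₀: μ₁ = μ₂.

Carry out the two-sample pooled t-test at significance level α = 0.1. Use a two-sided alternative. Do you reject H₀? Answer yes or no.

x̄₁=37.200, s₁=7.539, n₁=25
x̄₂=44.667, s₂=6.039, n₂=18
s_p² = [24·7.539² + 17·6.039²]/41 = 48.3902
SE = √(s_p²·(1/25+1/18)) = 2.1503
t = (37.200−44.667)/2.1503 = -3.4723
df = 41
p-value (two-sided) = 0.00123
At α=0.1: p < α → reject H₀

reject H₀: yes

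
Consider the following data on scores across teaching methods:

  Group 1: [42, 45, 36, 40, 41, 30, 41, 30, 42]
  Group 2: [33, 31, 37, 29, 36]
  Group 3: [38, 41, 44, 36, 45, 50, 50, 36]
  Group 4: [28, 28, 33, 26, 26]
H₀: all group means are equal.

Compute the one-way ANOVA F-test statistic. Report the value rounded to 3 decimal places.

test statistic = 10.296

Group means [38.56, 33.20, 42.50, 28.20], grand mean 36.815
SSB = Σnᵢ(x̄ᵢ−x̄)² = 722.252; SSW = ΣΣ(x−x̄ᵢ)² = 537.822
MSB = 722.252/3 = 240.7506; MSW = 537.822/23 = 23.3836
F = MSB/MSW = 10.2957
df = (3, 23)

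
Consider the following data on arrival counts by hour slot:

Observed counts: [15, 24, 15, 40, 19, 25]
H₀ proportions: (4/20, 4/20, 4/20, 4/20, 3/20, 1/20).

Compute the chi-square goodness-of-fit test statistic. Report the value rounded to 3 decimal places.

test statistic = 65.164

n = 138; E_i = n·p_i = [27.60, 27.60, 27.60, 27.60, 20.70, 6.90]
χ² = (15−27.60)²/27.60 + (24−27.60)²/27.60 + (15−27.60)²/27.60 + (40−27.60)²/27.60 + (19−20.70)²/20.70 + (25−6.90)²/6.90 = 65.1643
df = 5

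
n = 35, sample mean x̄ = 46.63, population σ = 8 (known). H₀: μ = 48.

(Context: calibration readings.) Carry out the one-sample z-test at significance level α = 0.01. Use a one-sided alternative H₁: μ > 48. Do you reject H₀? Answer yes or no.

reject H₀: no

SE = σ/√n = 8/√35 = 1.3522
z = (x̄−μ₀)/SE = (46.63−48)/1.3522 = -1.0131
p-value (one-sided, H₁ greater) = 0.84450
At α=0.01: p ≥ α → fail to reject H₀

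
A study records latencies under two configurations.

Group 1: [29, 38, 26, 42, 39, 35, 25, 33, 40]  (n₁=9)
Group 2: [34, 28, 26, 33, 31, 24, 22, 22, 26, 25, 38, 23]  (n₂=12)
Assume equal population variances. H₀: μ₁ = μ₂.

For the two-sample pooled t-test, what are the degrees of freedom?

df = n₁ + n₂ − 2 = 9 + 12 − 2 = 19

degrees of freedom = 19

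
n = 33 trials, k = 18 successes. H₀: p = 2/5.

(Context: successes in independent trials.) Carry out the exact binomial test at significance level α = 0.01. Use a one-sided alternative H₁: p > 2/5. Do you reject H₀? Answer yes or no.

Exact binomial: n=33, k=18, p₀=2/5=0.4000
P(X≥18) from Σ C(n,i)·p₀^i·(1−p₀)^(n−i)
p-value (one-sided, H₁ greater) = 0.06455
At α=0.01: p ≥ α → fail to reject H₀

reject H₀: no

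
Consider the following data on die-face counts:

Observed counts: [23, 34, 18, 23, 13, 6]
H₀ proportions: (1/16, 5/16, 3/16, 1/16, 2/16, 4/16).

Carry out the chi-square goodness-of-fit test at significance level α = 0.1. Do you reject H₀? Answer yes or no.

reject H₀: yes

n = 117; E_i = n·p_i = [7.31, 36.56, 21.94, 7.31, 14.62, 29.25]
χ² = (23−7.31)²/7.31 + (34−36.56)²/36.56 + (18−21.94)²/21.94 + (23−7.31)²/7.31 + (13−14.62)²/14.62 + (6−29.25)²/29.25 = 86.8564
df = 5
p-value (upper-tail) = 0.00000
At α=0.1: p < α → reject H₀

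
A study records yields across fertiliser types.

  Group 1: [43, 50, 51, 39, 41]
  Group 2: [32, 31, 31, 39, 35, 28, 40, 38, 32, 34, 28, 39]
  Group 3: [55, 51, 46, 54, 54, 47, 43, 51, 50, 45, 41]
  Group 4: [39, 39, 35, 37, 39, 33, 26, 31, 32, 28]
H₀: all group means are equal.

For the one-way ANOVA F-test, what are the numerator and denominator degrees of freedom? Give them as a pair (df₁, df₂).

k = 4 groups, N = 38 total
df = (k−1, N−k) = (4−1, 38−4) = (3, 34)

degrees of freedom = [3, 34]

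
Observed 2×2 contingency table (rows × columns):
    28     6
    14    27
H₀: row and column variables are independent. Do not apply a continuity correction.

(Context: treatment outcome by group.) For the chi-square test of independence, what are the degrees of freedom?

degrees of freedom = 1

df = (r−1)(c−1) = (2−1)·(2−1) = 1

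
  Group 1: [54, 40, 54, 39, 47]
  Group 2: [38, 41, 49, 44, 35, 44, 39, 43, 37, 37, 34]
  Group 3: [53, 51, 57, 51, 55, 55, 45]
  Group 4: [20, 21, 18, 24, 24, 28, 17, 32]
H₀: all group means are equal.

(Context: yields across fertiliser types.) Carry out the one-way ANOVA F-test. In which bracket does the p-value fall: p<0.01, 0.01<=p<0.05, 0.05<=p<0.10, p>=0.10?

p-value bracket: p<0.01

Group means [46.80, 40.09, 52.43, 23.00], grand mean 39.548
SSB = Σnᵢ(x̄ᵢ−x̄)² = 3618.254; SSW = ΣΣ(x−x̄ᵢ)² = 693.423
MSB = 3618.254/3 = 1206.0847; MSW = 693.423/27 = 25.6823
F = MSB/MSW = 46.9616
df = (3, 27)
p-value (upper-tail) = 0.00000
→ bracket: p<0.01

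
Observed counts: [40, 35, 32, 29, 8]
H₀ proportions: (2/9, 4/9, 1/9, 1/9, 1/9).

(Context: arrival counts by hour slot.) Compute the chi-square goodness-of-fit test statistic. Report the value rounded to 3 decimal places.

n = 144; E_i = n·p_i = [32.00, 64.00, 16.00, 16.00, 16.00]
χ² = (40−32.00)²/32.00 + (35−64.00)²/64.00 + (32−16.00)²/16.00 + (29−16.00)²/16.00 + (8−16.00)²/16.00 = 45.7031
df = 4

test statistic = 45.703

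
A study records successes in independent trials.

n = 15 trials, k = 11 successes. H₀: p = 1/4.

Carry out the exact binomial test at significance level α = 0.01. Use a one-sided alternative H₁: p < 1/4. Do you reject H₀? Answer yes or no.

reject H₀: no

Exact binomial: n=15, k=11, p₀=1/4=0.2500
P(X≤11) from Σ C(n,i)·p₀^i·(1−p₀)^(n−i)
p-value (one-sided, H₁ less) = 0.99999
At α=0.01: p ≥ α → fail to reject H₀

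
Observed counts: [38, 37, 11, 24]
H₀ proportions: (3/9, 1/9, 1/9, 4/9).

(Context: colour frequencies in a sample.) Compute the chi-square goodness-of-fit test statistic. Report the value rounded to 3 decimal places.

test statistic = 63.073

n = 110; E_i = n·p_i = [36.67, 12.22, 12.22, 48.89]
χ² = (38−36.67)²/36.67 + (37−12.22)²/12.22 + (11−12.22)²/12.22 + (24−48.89)²/48.89 = 63.0727
df = 3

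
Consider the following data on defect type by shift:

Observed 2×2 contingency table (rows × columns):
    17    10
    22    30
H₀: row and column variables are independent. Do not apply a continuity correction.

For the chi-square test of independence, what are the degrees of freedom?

degrees of freedom = 1

df = (r−1)(c−1) = (2−1)·(2−1) = 1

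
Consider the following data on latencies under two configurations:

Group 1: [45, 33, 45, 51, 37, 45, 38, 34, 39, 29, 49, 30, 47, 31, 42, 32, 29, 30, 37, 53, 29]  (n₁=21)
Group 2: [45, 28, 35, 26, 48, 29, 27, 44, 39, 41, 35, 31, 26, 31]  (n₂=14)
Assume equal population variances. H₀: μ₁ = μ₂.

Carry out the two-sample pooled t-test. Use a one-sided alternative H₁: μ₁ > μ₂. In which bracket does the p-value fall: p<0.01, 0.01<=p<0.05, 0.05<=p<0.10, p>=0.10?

x̄₁=38.333, s₁=7.927, n₁=21
x̄₂=34.643, s₂=7.561, n₂=14
s_p² = [20·7.927² + 13·7.561²]/33 = 60.6025
SE = √(s_p²·(1/21+1/14)) = 2.6860
t = (38.333−34.643)/2.6860 = 1.3740
df = 33
p-value (one-sided, H₁ greater) = 0.08936
→ bracket: 0.05<=p<0.10

p-value bracket: 0.05<=p<0.10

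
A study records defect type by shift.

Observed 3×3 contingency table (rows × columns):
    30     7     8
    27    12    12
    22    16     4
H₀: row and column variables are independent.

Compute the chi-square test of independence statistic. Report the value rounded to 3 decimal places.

test statistic = 8.099

Row totals [45, 51, 42], col totals [79, 35, 24], n=138
χ² = (30−25.76)²/25.76 + (7−11.41)²/11.41 + (8−7.83)²/7.83 + (27−29.20)²/29.20 + (12−12.93)²/12.93 + (12−8.87)²/8.87 + (22−24.04)²/24.04 + (16−10.65)²/10.65 + (4−7.30)²/7.30 = 8.0987
df = 4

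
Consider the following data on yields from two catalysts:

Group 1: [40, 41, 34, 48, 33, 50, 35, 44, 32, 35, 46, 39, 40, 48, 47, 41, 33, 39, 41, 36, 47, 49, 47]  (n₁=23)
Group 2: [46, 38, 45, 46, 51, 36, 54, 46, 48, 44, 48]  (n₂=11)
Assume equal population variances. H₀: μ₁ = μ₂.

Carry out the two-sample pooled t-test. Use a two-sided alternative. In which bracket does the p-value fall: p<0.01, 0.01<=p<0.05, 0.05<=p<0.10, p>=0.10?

p-value bracket: 0.01<=p<0.05

x̄₁=41.087, s₁=5.838, n₁=23
x̄₂=45.636, s₂=5.143, n₂=11
s_p² = [22·5.838² + 10·5.143²]/32 = 31.6991
SE = √(s_p²·(1/23+1/11)) = 2.0640
t = (41.087−45.636)/2.0640 = -2.2042
df = 32
p-value (two-sided) = 0.03482
→ bracket: 0.01<=p<0.05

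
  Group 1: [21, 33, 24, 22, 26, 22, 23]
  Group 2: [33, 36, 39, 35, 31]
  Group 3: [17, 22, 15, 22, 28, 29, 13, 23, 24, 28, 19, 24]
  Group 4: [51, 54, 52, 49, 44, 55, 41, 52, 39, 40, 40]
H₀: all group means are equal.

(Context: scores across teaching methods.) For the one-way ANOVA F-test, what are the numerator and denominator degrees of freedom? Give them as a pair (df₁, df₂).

degrees of freedom = [3, 31]

k = 4 groups, N = 35 total
df = (k−1, N−k) = (4−1, 35−4) = (3, 31)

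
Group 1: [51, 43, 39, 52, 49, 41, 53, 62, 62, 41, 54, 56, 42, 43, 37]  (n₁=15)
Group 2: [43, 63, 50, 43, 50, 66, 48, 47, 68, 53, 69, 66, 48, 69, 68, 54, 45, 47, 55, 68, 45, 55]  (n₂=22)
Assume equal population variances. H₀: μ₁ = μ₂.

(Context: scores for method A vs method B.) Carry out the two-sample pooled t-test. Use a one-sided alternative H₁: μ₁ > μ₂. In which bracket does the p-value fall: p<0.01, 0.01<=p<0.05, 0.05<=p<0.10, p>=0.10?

p-value bracket: p>=0.10

x̄₁=48.333, s₁=8.139, n₁=15
x̄₂=55.455, s₂=9.684, n₂=22
s_p² = [14·8.139² + 21·9.684²]/35 = 82.7654
SE = √(s_p²·(1/15+1/22)) = 3.0463
t = (48.333−55.455)/3.0463 = -2.3377
df = 35
p-value (one-sided, H₁ greater) = 0.98738
→ bracket: p>=0.10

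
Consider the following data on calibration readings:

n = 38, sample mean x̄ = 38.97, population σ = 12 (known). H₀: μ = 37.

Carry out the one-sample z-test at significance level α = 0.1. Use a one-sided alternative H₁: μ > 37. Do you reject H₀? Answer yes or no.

SE = σ/√n = 12/√38 = 1.9467
z = (x̄−μ₀)/SE = (38.97−37)/1.9467 = 1.0120
p-value (one-sided, H₁ greater) = 0.15577
At α=0.1: p ≥ α → fail to reject H₀

reject H₀: no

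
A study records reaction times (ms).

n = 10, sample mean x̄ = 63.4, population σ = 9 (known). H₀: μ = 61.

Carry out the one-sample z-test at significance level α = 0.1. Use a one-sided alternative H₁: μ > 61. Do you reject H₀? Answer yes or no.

SE = σ/√n = 9/√10 = 2.8460
z = (x̄−μ₀)/SE = (63.4−61)/2.8460 = 0.8433
p-value (one-sided, H₁ greater) = 0.19954
At α=0.1: p ≥ α → fail to reject H₀

reject H₀: no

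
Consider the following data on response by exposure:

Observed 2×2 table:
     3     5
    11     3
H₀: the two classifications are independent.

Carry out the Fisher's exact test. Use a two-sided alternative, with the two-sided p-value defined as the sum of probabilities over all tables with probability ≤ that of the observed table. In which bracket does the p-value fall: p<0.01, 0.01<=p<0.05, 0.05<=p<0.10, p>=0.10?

Margins: r₁=8, r₂=14, c₁=14, c₂=8, n=22
p_obs = C(8,3)·C(14,11)/C(22,14); sum pmf over tables with pmf ≤ p_obs
p-value (two-sided) = 0.08146
→ bracket: 0.05<=p<0.10

p-value bracket: 0.05<=p<0.10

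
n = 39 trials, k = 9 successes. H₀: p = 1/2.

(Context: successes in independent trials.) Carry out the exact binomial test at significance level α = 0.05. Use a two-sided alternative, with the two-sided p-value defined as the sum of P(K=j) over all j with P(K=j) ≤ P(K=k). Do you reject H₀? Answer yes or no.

Exact binomial: n=39, k=9, p₀=1/2=0.5000
P(X=j) = C(n,j)·p₀^j·(1−p₀)^(n−j); p = Σ P(X=j) over j with P(X=j) ≤ P(X=9)
p-value (two-sided) = 0.00107
At α=0.05: p < α → reject H₀

reject H₀: yes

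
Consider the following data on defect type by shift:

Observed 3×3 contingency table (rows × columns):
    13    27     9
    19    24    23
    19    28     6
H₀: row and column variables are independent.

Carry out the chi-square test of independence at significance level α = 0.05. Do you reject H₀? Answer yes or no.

reject H₀: yes

Row totals [49, 66, 53], col totals [51, 79, 38], n=168
χ² = (13−14.88)²/14.88 + (27−23.04)²/23.04 + (9−11.08)²/11.08 + (19−20.04)²/20.04 + (24−31.04)²/31.04 + (23−14.93)²/14.93 + (19−16.09)²/16.09 + (28−24.92)²/24.92 + (6−11.99)²/11.99 = 11.2181
df = 4
p-value (upper-tail) = 0.02422
At α=0.05: p < α → reject H₀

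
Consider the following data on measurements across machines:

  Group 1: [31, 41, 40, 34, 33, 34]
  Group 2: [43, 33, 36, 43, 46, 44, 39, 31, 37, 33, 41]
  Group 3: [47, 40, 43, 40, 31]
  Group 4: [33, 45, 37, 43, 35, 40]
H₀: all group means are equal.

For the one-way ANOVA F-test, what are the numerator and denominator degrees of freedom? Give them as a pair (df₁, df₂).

degrees of freedom = [3, 24]

k = 4 groups, N = 28 total
df = (k−1, N−k) = (4−1, 28−4) = (3, 24)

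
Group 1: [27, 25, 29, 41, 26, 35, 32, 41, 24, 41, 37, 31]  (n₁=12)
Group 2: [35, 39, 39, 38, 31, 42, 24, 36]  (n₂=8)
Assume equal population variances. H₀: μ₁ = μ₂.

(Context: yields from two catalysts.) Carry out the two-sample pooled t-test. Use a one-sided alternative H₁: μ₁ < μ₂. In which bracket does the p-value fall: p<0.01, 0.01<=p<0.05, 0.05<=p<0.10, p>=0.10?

p-value bracket: p>=0.10

x̄₁=32.417, s₁=6.459, n₁=12
x̄₂=35.500, s₂=5.682, n₂=8
s_p² = [11·6.459² + 7·5.682²]/18 = 38.0509
SE = √(s_p²·(1/12+1/8)) = 2.8155
t = (32.417−35.500)/2.8155 = -1.0951
df = 18
p-value (one-sided, H₁ less) = 0.14395
→ bracket: p>=0.10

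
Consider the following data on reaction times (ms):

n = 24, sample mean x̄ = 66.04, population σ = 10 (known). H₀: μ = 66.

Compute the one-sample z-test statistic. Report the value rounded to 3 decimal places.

test statistic = 0.020

SE = σ/√n = 10/√24 = 2.0412
z = (x̄−μ₀)/SE = (66.04−66)/2.0412 = 0.0196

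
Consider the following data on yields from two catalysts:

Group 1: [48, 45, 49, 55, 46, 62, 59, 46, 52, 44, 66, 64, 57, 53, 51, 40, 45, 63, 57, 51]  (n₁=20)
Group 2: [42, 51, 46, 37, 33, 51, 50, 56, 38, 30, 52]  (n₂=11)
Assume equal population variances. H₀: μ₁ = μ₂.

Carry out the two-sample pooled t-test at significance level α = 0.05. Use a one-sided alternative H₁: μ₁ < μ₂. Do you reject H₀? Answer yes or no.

reject H₀: no

x̄₁=52.650, s₁=7.492, n₁=20
x̄₂=44.182, s₂=8.670, n₂=11
s_p² = [19·7.492² + 10·8.670²]/29 = 62.6961
SE = √(s_p²·(1/20+1/11)) = 2.9723
t = (52.650−44.182)/2.9723 = 2.8491
df = 29
p-value (one-sided, H₁ less) = 0.99601
At α=0.05: p ≥ α → fail to reject H₀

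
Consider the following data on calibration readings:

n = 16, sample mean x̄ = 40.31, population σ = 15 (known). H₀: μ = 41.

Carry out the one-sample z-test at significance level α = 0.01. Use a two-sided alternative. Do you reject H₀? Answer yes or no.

reject H₀: no

SE = σ/√n = 15/√16 = 3.7500
z = (x̄−μ₀)/SE = (40.31−41)/3.7500 = -0.1840
p-value (two-sided) = 0.85401
At α=0.01: p ≥ α → fail to reject H₀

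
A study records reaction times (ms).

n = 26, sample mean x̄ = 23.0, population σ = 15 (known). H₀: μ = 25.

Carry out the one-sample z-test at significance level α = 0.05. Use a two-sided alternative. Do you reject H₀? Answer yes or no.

SE = σ/√n = 15/√26 = 2.9417
z = (x̄−μ₀)/SE = (23.0−25)/2.9417 = -0.6799
p-value (two-sided) = 0.49659
At α=0.05: p ≥ α → fail to reject H₀

reject H₀: no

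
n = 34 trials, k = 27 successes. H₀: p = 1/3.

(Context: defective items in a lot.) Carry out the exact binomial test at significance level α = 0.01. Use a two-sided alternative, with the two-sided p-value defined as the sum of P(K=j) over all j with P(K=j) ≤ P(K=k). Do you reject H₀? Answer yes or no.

Exact binomial: n=34, k=27, p₀=1/3=0.3333
P(X=j) = C(n,j)·p₀^j·(1−p₀)^(n−j); p = Σ P(X=j) over j with P(X=j) ≤ P(X=27)
p-value (two-sided) = 0.00000
At α=0.01: p < α → reject H₀

reject H₀: yes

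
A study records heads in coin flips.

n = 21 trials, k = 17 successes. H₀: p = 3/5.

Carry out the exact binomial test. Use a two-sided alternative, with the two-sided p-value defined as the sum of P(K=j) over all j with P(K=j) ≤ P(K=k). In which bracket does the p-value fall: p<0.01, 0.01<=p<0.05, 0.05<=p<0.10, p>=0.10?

p-value bracket: 0.05<=p<0.10

Exact binomial: n=21, k=17, p₀=3/5=0.6000
P(X=j) = C(n,j)·p₀^j·(1−p₀)^(n−j); p = Σ P(X=j) over j with P(X=j) ≤ P(X=17)
p-value (two-sided) = 0.07218
→ bracket: 0.05<=p<0.10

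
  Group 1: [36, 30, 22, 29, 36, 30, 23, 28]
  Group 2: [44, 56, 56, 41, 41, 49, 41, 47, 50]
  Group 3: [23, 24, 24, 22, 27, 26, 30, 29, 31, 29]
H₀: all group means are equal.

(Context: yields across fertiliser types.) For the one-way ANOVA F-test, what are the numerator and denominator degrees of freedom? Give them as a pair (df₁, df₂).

k = 3 groups, N = 27 total
df = (k−1, N−k) = (3−1, 27−3) = (2, 24)

degrees of freedom = [2, 24]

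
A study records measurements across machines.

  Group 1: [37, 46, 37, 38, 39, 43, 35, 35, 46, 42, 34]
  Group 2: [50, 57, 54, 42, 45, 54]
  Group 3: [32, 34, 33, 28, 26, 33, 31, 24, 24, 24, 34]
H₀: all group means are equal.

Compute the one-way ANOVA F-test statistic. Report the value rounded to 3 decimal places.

test statistic = 40.788

Group means [39.27, 50.33, 29.36], grand mean 37.750
SSB = Σnᵢ(x̄ᵢ−x̄)² = 1749.189; SSW = ΣΣ(x−x̄ᵢ)² = 536.061
MSB = 1749.189/2 = 874.5947; MSW = 536.061/25 = 21.4424
F = MSB/MSW = 40.7881
df = (2, 25)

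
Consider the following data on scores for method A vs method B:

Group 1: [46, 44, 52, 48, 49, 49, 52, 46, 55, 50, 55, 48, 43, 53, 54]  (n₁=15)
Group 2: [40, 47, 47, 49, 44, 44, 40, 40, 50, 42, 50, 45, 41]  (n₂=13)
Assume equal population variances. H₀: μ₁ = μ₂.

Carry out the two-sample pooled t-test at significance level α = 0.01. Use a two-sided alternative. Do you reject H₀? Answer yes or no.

x̄₁=49.600, s₁=3.851, n₁=15
x̄₂=44.538, s₂=3.799, n₂=13
s_p² = [14·3.851² + 12·3.799²]/26 = 14.6473
SE = √(s_p²·(1/15+1/13)) = 1.4502
t = (49.600−44.538)/1.4502 = 3.4901
df = 26
p-value (two-sided) = 0.00174
At α=0.01: p < α → reject H₀

reject H₀: yes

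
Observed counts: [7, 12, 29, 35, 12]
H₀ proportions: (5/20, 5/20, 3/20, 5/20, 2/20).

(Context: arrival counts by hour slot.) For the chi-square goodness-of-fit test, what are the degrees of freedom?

degrees of freedom = 4

df = k − 1 = 5 − 1 = 4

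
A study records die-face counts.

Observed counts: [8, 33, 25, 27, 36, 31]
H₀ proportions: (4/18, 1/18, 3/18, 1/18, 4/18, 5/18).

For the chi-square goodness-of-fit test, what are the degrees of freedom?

df = k − 1 = 6 − 1 = 5

degrees of freedom = 5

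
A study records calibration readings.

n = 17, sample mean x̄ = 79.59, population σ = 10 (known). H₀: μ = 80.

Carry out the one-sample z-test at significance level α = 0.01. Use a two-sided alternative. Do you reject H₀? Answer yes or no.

SE = σ/√n = 10/√17 = 2.4254
z = (x̄−μ₀)/SE = (79.59−80)/2.4254 = -0.1690
p-value (two-sided) = 0.86576
At α=0.01: p ≥ α → fail to reject H₀

reject H₀: no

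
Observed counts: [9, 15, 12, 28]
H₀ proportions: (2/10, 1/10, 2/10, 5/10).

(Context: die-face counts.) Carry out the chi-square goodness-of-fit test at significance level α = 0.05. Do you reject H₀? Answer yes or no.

reject H₀: yes

n = 64; E_i = n·p_i = [12.80, 6.40, 12.80, 32.00]
χ² = (9−12.80)²/12.80 + (15−6.40)²/6.40 + (12−12.80)²/12.80 + (28−32.00)²/32.00 = 13.2344
df = 3
p-value (upper-tail) = 0.00416
At α=0.05: p < α → reject H₀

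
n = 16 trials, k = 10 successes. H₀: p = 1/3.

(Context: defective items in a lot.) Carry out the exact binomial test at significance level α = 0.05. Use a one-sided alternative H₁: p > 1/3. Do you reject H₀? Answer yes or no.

reject H₀: yes

Exact binomial: n=16, k=10, p₀=1/3=0.3333
P(X≥10) from Σ C(n,i)·p₀^i·(1−p₀)^(n−i)
p-value (one-sided, H₁ greater) = 0.01595
At α=0.05: p < α → reject H₀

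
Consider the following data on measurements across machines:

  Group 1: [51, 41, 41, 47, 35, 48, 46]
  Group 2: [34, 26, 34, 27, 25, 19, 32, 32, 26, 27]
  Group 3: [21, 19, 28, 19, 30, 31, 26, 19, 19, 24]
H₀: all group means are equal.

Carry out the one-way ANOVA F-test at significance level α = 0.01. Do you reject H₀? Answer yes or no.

Group means [44.14, 28.20, 23.60], grand mean 30.630
SSB = Σnᵢ(x̄ᵢ−x̄)² = 1831.439; SSW = ΣΣ(x−x̄ᵢ)² = 592.857
MSB = 1831.439/2 = 915.7196; MSW = 592.857/24 = 24.7024
F = MSB/MSW = 37.0701
df = (2, 24)
p-value (upper-tail) = 0.00000
At α=0.01: p < α → reject H₀

reject H₀: yes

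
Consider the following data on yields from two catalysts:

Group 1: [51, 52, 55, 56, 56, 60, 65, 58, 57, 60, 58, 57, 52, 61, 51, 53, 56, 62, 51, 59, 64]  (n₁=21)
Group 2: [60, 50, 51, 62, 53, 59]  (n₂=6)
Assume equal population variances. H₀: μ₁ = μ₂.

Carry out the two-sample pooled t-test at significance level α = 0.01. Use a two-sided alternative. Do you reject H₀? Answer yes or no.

reject H₀: no

x̄₁=56.857, s₁=4.234, n₁=21
x̄₂=55.833, s₂=5.115, n₂=6
s_p² = [20·4.234² + 5·5.115²]/25 = 19.5762
SE = √(s_p²·(1/21+1/6)) = 2.0481
t = (56.857−55.833)/2.0481 = 0.4999
df = 25
p-value (two-sided) = 0.62154
At α=0.01: p ≥ α → fail to reject H₀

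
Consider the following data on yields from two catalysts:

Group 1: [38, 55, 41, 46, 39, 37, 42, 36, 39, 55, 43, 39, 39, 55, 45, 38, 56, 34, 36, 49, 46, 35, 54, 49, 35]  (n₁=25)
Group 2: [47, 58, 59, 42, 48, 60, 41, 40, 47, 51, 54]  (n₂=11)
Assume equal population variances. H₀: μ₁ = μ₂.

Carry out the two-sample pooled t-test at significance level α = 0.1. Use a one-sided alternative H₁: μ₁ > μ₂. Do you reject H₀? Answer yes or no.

reject H₀: no

x̄₁=43.240, s₁=7.293, n₁=25
x̄₂=49.727, s₂=7.268, n₂=11
s_p² = [24·7.293² + 10·7.268²]/34 = 53.0806
SE = √(s_p²·(1/25+1/11)) = 2.6360
t = (43.240−49.727)/2.6360 = -2.4610
df = 34
p-value (one-sided, H₁ greater) = 0.99046
At α=0.1: p ≥ α → fail to reject H₀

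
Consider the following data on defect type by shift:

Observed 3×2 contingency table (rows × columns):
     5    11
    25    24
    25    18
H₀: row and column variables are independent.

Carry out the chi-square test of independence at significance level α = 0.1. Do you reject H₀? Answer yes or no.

Row totals [16, 49, 43], col totals [55, 53], n=108
χ² = (5−8.15)²/8.15 + (11−7.85)²/7.85 + (25−24.95)²/24.95 + (24−24.05)²/24.05 + (25−21.90)²/21.90 + (18−21.10)²/21.10 = 3.3741
df = 2
p-value (upper-tail) = 0.18507
At α=0.1: p ≥ α → fail to reject H₀

reject H₀: no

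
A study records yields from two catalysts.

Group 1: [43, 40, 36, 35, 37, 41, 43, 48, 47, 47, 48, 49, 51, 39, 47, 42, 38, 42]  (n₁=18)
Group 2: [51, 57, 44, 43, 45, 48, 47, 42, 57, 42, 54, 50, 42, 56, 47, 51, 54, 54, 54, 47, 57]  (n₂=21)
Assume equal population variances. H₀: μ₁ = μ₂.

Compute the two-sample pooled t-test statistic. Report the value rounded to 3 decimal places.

test statistic = -4.034

x̄₁=42.944, s₁=4.869, n₁=18
x̄₂=49.619, s₂=5.380, n₂=21
s_p² = [17·4.869² + 20·5.380²]/37 = 26.5378
SE = √(s_p²·(1/18+1/21)) = 1.6547
t = (42.944−49.619)/1.6547 = -4.0337
df = 37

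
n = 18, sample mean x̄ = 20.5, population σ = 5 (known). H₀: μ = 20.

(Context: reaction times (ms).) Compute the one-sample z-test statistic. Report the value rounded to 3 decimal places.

test statistic = 0.424

SE = σ/√n = 5/√18 = 1.1785
z = (x̄−μ₀)/SE = (20.5−20)/1.1785 = 0.4243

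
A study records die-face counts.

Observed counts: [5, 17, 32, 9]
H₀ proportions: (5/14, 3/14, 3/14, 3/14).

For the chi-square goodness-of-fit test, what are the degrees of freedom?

df = k − 1 = 4 − 1 = 3

degrees of freedom = 3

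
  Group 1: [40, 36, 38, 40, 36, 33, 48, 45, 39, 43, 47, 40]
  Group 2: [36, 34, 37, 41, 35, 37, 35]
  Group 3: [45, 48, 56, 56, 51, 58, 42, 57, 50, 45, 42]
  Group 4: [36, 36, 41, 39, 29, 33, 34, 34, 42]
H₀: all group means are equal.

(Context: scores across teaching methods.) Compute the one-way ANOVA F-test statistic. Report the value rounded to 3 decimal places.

test statistic = 19.184

Group means [40.42, 36.43, 50.00, 36.00], grand mean 41.385
SSB = Σnᵢ(x̄ᵢ−x̄)² = 1260.600; SSW = ΣΣ(x−x̄ᵢ)² = 766.631
MSB = 1260.600/3 = 420.1999; MSW = 766.631/35 = 21.9037
F = MSB/MSW = 19.1839
df = (3, 35)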